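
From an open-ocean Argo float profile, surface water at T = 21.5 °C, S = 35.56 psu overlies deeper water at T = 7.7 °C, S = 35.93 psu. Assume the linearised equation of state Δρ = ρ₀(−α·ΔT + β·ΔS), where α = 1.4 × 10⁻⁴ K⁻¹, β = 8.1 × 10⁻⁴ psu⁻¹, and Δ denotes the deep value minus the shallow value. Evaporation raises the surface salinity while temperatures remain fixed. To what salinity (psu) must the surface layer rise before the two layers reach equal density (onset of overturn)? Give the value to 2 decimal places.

Neutral buoyancy requires −α(T_deep − T_surf) + β(S_deep − S_surf′) = 0.
S_surf′ = S_deep − (α/β)·ΔT = 35.93 − (1.4 × 10⁻⁴/8.1 × 10⁻⁴)·(-13.8) = 38.3152 psu.
Increase required: 38.3152 − 35.56 = 2.7552 psu.

38.32 psu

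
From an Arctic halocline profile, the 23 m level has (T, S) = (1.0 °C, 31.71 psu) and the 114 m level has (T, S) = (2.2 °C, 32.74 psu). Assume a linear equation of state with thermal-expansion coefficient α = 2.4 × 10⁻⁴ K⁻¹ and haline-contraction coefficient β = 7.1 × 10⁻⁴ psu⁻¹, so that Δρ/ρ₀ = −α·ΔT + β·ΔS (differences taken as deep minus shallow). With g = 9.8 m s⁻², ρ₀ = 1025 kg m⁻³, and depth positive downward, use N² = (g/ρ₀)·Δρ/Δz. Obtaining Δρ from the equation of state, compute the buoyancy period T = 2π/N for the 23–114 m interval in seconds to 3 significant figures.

909 s

ΔT = +1.2 K, ΔS = +1.03 psu (deep − shallow).
Δρ/ρ₀ = −αΔT + βΔS = -2.88 × 10⁻⁴ + 7.313 × 10⁻⁴ = 4.433 × 10⁻⁴, so Δρ ≈ 0.4544 kg m⁻³.
N² = (g/ρ₀)·Δρ/Δz = g·(Δρ/ρ₀)/Δz = 9.8 × 4.433 × 10⁻⁴ / 91 = 4.7740 × 10⁻⁵ s⁻².
N = √(4.7740 × 10⁻⁵) = 6.9094 × 10⁻³ rad s⁻¹ → T = 2π/N = 909.37 s ≈ 909 s.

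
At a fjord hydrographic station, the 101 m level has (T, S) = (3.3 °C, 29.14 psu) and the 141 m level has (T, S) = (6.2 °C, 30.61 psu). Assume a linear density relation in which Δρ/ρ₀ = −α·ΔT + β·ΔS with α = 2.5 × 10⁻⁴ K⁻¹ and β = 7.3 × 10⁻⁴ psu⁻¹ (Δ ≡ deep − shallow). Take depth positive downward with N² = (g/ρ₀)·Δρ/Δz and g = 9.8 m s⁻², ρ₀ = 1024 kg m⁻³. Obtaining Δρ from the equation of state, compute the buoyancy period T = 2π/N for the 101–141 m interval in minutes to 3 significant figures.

ΔT = +2.9 K, ΔS = +1.47 psu (deep − shallow).
Δρ/ρ₀ = −αΔT + βΔS = -7.25 × 10⁻⁴ + 1.0731 × 10⁻³ = 3.481 × 10⁻⁴, so Δρ ≈ 0.3565 kg m⁻³.
N² = (g/ρ₀)·Δρ/Δz = g·(Δρ/ρ₀)/Δz = 9.8 × 3.481 × 10⁻⁴ / 40 = 8.5285 × 10⁻⁵ s⁻².
N = √(8.5285 × 10⁻⁵) = 9.2350 × 10⁻³ rad s⁻¹ → T = 2π/N = 680.37 s = 11.339 min ≈ 11.3 min.

11.3 min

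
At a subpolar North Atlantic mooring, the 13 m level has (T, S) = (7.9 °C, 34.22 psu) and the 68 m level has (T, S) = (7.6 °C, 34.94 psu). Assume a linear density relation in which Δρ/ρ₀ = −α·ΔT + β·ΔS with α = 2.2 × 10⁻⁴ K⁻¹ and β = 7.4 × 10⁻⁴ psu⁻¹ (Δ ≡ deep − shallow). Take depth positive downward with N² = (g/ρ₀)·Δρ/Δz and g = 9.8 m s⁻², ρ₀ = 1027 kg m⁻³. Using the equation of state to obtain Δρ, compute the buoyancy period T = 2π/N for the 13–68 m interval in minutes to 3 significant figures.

ΔT = -0.3 K, ΔS = +0.72 psu (deep − shallow).
Δρ/ρ₀ = −αΔT + βΔS = 6.60 × 10⁻⁵ + 5.328 × 10⁻⁴ = 5.988 × 10⁻⁴, so Δρ ≈ 0.6150 kg m⁻³.
N² = (g/ρ₀)·Δρ/Δz = g·(Δρ/ρ₀)/Δz = 9.8 × 5.988 × 10⁻⁴ / 55 = 1.0670 × 10⁻⁴ s⁻².
N = √(1.0670 × 10⁻⁴) = 0.010330 rad s⁻¹ → T = 2π/N = 608.25 s = 10.137 min ≈ 10.1 min.

10.1 min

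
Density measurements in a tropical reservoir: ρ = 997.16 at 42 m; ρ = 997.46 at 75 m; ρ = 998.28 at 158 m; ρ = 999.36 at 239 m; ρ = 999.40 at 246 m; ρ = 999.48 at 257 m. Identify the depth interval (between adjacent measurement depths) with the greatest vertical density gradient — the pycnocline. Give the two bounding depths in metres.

158–239 m

Compute the density gradient over each adjacent pair:
  42–75 m: Δρ/Δz = 0.30/33 = 9.1 × 10⁻³ kg m⁻⁴
  75–158 m: Δρ/Δz = 0.82/83 = 9.9 × 10⁻³ kg m⁻⁴
  158–239 m: Δρ/Δz = 1.08/81 = 0.013 kg m⁻⁴
  239–246 m: Δρ/Δz = 0.04/7 = 5.7 × 10⁻³ kg m⁻⁴
  246–257 m: Δρ/Δz = 0.08/11 = 7.3 × 10⁻³ kg m⁻⁴
The largest gradient is in the 158–239 m interval — the pycnocline.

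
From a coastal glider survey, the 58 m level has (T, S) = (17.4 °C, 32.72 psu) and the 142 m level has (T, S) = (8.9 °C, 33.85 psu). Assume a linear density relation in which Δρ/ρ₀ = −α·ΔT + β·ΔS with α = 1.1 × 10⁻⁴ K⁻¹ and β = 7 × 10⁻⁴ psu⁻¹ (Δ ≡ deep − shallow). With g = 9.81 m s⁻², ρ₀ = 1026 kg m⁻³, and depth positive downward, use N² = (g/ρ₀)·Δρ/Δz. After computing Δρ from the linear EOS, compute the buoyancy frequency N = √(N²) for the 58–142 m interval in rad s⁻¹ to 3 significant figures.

ΔT = -8.5 K, ΔS = +1.13 psu (deep − shallow).
Δρ/ρ₀ = −αΔT + βΔS = 9.35 × 10⁻⁴ + 7.91 × 10⁻⁴ = 1.726 × 10⁻³, so Δρ ≈ 1.771 kg m⁻³.
N² = (g/ρ₀)·Δρ/Δz = g·(Δρ/ρ₀)/Δz = 9.81 × 1.726 × 10⁻³ / 84 = 2.0157 × 10⁻⁴ s⁻².
N = √(2.0157 × 10⁻⁴) = 0.014198 rad s⁻¹ ≈ 0.0142 rad s⁻¹.

0.0142 rad s⁻¹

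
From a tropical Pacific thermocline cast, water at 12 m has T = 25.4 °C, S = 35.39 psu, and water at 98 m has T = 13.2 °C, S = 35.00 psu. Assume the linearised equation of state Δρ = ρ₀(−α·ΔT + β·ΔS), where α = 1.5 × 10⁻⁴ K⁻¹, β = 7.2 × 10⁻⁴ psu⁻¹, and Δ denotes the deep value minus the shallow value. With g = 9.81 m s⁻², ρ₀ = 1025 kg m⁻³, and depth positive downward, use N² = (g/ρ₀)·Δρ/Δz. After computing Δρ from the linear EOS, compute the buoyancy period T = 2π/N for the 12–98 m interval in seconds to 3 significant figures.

473 s

ΔT = -12.2 K, ΔS = -0.39 psu (deep − shallow).
Δρ/ρ₀ = −αΔT + βΔS = 1.83 × 10⁻³ − 2.808 × 10⁻⁴ = 1.5492 × 10⁻³, so Δρ ≈ 1.588 kg m⁻³.
N² = (g/ρ₀)·Δρ/Δz = g·(Δρ/ρ₀)/Δz = 9.81 × 1.5492 × 10⁻³ / 86 = 1.7672 × 10⁻⁴ s⁻².
N = √(1.7672 × 10⁻⁴) = 0.013294 rad s⁻¹ → T = 2π/N = 472.63 s ≈ 473 s.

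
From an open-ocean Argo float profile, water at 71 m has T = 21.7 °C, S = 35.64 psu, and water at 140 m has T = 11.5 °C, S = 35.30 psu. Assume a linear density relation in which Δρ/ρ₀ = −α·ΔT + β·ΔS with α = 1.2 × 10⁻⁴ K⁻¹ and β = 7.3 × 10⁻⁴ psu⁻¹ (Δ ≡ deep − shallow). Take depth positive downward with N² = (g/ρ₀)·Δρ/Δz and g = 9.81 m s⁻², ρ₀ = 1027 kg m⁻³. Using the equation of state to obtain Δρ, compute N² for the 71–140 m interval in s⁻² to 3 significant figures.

ΔT = -10.2 K, ΔS = -0.34 psu (deep − shallow).
Δρ/ρ₀ = −αΔT + βΔS = 1.224 × 10⁻³ − 2.482 × 10⁻⁴ = 9.758 × 10⁻⁴, so Δρ ≈ 1.002 kg m⁻³.
N² = (g/ρ₀)·Δρ/Δz = g·(Δρ/ρ₀)/Δz = 9.81 × 9.758 × 10⁻⁴ / 69 = 1.3873 × 10⁻⁴ s⁻² ≈ 1.39 × 10⁻⁴ s⁻².

1.39 × 10⁻⁴ s⁻²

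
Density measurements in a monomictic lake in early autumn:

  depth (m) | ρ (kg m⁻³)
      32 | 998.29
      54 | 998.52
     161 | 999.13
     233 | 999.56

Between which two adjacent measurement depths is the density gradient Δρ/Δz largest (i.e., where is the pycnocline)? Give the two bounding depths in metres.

32–54 m

Compute the density gradient over each adjacent pair:
  32–54 m: Δρ/Δz = 0.23/22 = 0.010 kg m⁻⁴
  54–161 m: Δρ/Δz = 0.61/107 = 5.7 × 10⁻³ kg m⁻⁴
  161–233 m: Δρ/Δz = 0.43/72 = 6.0 × 10⁻³ kg m⁻⁴
The largest gradient is in the 32–54 m interval — the pycnocline.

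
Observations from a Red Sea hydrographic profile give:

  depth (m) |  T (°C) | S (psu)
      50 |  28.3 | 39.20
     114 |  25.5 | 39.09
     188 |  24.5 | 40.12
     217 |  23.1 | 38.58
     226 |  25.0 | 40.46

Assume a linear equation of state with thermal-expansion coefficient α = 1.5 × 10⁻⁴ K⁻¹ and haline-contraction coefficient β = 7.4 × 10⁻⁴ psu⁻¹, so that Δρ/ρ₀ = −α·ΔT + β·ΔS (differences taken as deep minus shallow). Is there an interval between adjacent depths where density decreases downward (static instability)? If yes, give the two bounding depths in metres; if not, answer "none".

188–217 m

Evaluate Δρ/ρ₀ = −αΔT + βΔS across each adjacent pair:
  50–114 m: −αΔT+βΔS = −(1.5 × 10⁻⁴)(-2.8)+(7.4 × 10⁻⁴)(-0.11) = 3.4 × 10⁻⁴ → stable
  114–188 m: −αΔT+βΔS = −(1.5 × 10⁻⁴)(-1.0)+(7.4 × 10⁻⁴)(+1.03) = 9.1 × 10⁻⁴ → stable
  188–217 m: −αΔT+βΔS = −(1.5 × 10⁻⁴)(-1.4)+(7.4 × 10⁻⁴)(-1.54) = -9.3 × 10⁻⁴ → UNSTABLE
  217–226 m: −αΔT+βΔS = −(1.5 × 10⁻⁴)(+1.9)+(7.4 × 10⁻⁴)(+1.88) = 1.1 × 10⁻³ → stable
The 188–217 m interval has Δρ < 0: lighter water underlies denser water.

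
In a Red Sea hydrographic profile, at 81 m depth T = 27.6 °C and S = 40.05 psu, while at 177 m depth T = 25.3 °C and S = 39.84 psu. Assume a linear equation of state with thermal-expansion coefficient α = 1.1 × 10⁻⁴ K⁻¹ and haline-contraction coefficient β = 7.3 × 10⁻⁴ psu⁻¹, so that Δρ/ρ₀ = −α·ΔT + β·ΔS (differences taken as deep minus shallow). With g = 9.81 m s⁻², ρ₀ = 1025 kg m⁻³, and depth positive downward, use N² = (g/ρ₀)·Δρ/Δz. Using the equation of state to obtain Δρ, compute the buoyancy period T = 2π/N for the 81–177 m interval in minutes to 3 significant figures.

ΔT = -2.3 K, ΔS = -0.21 psu (deep − shallow).
Δρ/ρ₀ = −αΔT + βΔS = 2.53 × 10⁻⁴ − 1.533 × 10⁻⁴ = 9.97 × 10⁻⁵, so Δρ ≈ 0.1022 kg m⁻³.
N² = (g/ρ₀)·Δρ/Δz = g·(Δρ/ρ₀)/Δz = 9.81 × 9.97 × 10⁻⁵ / 96 = 1.0188 × 10⁻⁵ s⁻².
N = √(1.0188 × 10⁻⁵) = 3.1919 × 10⁻³ rad s⁻¹ → T = 2π/N = 1.9685 × 10³ s = 32.808 min ≈ 32.8 min.

32.8 min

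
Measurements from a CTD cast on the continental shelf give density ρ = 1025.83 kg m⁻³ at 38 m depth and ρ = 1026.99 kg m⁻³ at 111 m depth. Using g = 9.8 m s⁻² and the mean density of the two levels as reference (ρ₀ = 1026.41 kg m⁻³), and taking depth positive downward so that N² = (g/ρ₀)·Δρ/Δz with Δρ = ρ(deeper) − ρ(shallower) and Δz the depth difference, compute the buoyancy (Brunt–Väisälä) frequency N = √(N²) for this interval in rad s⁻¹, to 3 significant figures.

Δρ = 1026.99 − 1025.83 = 1.16 kg m⁻³ over Δz = 111 − 38 = 73 m.
N² = (9.8/1026.41) × (1.16/73) = 1.5172 × 10⁻⁴ s⁻².
N = √(1.5172 × 10⁻⁴) = 0.012317 rad s⁻¹ ≈ 0.0123 rad s⁻¹.

0.0123 rad s⁻¹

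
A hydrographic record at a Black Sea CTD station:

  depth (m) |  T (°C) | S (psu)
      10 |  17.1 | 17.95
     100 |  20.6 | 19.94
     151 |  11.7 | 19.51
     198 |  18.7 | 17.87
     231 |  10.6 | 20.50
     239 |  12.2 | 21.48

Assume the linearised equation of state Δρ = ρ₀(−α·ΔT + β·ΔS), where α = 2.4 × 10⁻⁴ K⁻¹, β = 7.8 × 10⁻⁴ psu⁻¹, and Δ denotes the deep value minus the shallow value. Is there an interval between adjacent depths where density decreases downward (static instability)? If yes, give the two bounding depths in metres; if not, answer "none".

Evaluate Δρ/ρ₀ = −αΔT + βΔS across each adjacent pair:
  10–100 m: −αΔT+βΔS = −(2.4 × 10⁻⁴)(+3.5)+(7.8 × 10⁻⁴)(+1.99) = 7.1 × 10⁻⁴ → stable
  100–151 m: −αΔT+βΔS = −(2.4 × 10⁻⁴)(-8.9)+(7.8 × 10⁻⁴)(-0.43) = 1.8 × 10⁻³ → stable
  151–198 m: −αΔT+βΔS = −(2.4 × 10⁻⁴)(+7.0)+(7.8 × 10⁻⁴)(-1.64) = -3.0 × 10⁻³ → UNSTABLE
  198–231 m: −αΔT+βΔS = −(2.4 × 10⁻⁴)(-8.1)+(7.8 × 10⁻⁴)(+2.63) = 4.0 × 10⁻³ → stable
  231–239 m: −αΔT+βΔS = −(2.4 × 10⁻⁴)(+1.6)+(7.8 × 10⁻⁴)(+0.98) = 3.8 × 10⁻⁴ → stable
The 151–198 m interval has Δρ < 0: lighter water underlies denser water.

151–198 m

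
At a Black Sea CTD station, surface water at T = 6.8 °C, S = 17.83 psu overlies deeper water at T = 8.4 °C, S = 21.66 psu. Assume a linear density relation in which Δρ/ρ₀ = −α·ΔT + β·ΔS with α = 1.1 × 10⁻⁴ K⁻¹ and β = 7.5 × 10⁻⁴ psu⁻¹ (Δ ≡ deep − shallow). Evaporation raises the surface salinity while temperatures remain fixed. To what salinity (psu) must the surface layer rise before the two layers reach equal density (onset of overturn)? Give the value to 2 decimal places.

Neutral buoyancy requires −α(T_deep − T_surf) + β(S_deep − S_surf′) = 0.
S_surf′ = S_deep − (α/β)·ΔT = 21.66 − (1.1 × 10⁻⁴/7.5 × 10⁻⁴)·(+1.6) = 21.4253 psu.
Increase required: 21.4253 − 17.83 = 3.5953 psu.

21.43 psu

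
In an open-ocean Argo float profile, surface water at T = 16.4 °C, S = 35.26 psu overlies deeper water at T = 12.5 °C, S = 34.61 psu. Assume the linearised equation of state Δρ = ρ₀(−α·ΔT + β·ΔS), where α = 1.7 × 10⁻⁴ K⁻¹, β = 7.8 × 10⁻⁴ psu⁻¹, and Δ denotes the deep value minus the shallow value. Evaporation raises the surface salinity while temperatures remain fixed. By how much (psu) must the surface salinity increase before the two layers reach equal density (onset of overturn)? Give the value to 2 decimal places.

Neutral buoyancy requires −α(T_deep − T_surf) + β(S_deep − S_surf′) = 0.
S_surf′ = S_deep − (α/β)·ΔT = 34.61 − (1.7 × 10⁻⁴/7.8 × 10⁻⁴)·(-3.9) = 35.4600 psu.
Increase required: 35.4600 − 35.26 = 0.2000 psu.

0.20 psu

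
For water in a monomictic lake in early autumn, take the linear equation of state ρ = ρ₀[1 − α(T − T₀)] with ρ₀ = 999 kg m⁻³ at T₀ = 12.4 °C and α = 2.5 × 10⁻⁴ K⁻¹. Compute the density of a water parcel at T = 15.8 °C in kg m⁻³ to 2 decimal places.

998.15 kg m⁻³

T − T₀ = +3.4 K.
Bracket = 1 − α·(+3.4) = 1 + (-8.50 × 10⁻⁴) = 0.9991500.
ρ = 999 × 0.9991500 = 998.15 kg m⁻³.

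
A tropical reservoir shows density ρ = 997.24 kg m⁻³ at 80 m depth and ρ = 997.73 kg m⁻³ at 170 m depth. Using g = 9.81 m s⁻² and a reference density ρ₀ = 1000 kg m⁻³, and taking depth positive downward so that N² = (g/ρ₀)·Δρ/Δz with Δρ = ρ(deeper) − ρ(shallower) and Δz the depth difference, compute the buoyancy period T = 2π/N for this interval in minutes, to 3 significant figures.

Δρ = 997.73 − 997.24 = 0.49 kg m⁻³ over Δz = 170 − 80 = 90 m.
N² = (9.81/1000) × (0.49/90) = 5.3410 × 10⁻⁵ s⁻².
N = √(5.3410 × 10⁻⁵) = 7.3082 × 10⁻³ rad s⁻¹, so T = 2π/N = 859.74 s = 14.329 min ≈ 14.3 min.
Since Δρ > 0 the layer is stably stratified.

14.3 min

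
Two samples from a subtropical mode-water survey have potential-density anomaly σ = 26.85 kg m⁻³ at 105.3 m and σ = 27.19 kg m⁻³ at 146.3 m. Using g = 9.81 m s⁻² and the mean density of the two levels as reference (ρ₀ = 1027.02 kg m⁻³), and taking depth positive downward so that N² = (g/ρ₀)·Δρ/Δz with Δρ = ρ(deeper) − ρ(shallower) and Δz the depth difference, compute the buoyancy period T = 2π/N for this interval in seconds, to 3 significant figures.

706 s

Δρ = 1027.19 − 1026.85 = 0.34 kg m⁻³ over Δz = 146.3 − 105.3 = 41 m.
N² = (9.81/1027.02) × (0.34/41) = 7.9211 × 10⁻⁵ s⁻².
N = √(7.9211 × 10⁻⁵) = 8.9001 × 10⁻³ rad s⁻¹, so T = 2π/N = 705.97 s ≈ 706 s.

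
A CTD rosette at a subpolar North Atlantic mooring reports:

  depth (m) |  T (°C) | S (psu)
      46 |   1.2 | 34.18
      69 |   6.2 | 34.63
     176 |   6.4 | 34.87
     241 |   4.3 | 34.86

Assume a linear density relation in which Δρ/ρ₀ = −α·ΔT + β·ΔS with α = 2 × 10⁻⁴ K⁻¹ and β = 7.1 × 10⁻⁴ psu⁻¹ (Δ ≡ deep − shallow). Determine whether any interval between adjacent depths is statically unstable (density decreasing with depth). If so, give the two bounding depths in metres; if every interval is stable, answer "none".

46–69 m

Evaluate Δρ/ρ₀ = −αΔT + βΔS across each adjacent pair:
  46–69 m: −αΔT+βΔS = −(2 × 10⁻⁴)(+5.0)+(7.1 × 10⁻⁴)(+0.45) = -6.8 × 10⁻⁴ → UNSTABLE
  69–176 m: −αΔT+βΔS = −(2 × 10⁻⁴)(+0.2)+(7.1 × 10⁻⁴)(+0.24) = 1.3 × 10⁻⁴ → stable
  176–241 m: −αΔT+βΔS = −(2 × 10⁻⁴)(-2.1)+(7.1 × 10⁻⁴)(-0.01) = 4.1 × 10⁻⁴ → stable
The 46–69 m interval has Δρ < 0: lighter water underlies denser water.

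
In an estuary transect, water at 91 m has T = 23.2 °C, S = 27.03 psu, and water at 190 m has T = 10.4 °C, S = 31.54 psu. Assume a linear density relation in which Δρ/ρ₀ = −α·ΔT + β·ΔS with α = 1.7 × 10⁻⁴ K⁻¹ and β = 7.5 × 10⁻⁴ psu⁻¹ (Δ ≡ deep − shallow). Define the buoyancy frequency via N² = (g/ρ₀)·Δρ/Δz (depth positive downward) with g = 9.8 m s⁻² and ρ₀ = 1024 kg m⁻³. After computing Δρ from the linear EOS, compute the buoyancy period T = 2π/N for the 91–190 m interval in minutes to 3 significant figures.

4.46 min

ΔT = -12.8 K, ΔS = +4.51 psu (deep − shallow).
Δρ/ρ₀ = −αΔT + βΔS = 2.176 × 10⁻³ + 3.3825 × 10⁻³ = 5.5585 × 10⁻³, so Δρ ≈ 5.692 kg m⁻³.
N² = (g/ρ₀)·Δρ/Δz = g·(Δρ/ρ₀)/Δz = 9.8 × 5.5585 × 10⁻³ / 99 = 5.5024 × 10⁻⁴ s⁻².
N = √(5.5024 × 10⁻⁴) = 0.023457 rad s⁻¹ → T = 2π/N = 267.86 s = 4.4643 min ≈ 4.46 min.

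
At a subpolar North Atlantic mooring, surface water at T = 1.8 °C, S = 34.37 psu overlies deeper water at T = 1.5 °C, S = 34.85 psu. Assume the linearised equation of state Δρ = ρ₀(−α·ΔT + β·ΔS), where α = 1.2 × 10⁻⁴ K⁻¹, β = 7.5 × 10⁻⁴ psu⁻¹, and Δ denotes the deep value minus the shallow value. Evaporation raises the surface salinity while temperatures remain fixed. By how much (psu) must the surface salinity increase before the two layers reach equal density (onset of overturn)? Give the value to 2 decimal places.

Neutral buoyancy requires −α(T_deep − T_surf) + β(S_deep − S_surf′) = 0.
S_surf′ = S_deep − (α/β)·ΔT = 34.85 − (1.2 × 10⁻⁴/7.5 × 10⁻⁴)·(-0.3) = 34.8980 psu.
Increase required: 34.8980 − 34.37 = 0.5280 psu.

0.53 psu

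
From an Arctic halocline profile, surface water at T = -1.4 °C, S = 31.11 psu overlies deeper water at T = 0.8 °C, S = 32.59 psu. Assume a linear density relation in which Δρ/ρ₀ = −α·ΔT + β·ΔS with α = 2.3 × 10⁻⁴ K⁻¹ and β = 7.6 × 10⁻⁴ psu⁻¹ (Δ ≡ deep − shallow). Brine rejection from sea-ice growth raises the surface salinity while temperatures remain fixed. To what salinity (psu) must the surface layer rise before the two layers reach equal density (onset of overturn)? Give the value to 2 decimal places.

Neutral buoyancy requires −α(T_deep − T_surf) + β(S_deep − S_surf′) = 0.
S_surf′ = S_deep − (α/β)·ΔT = 32.59 − (2.3 × 10⁻⁴/7.6 × 10⁻⁴)·(+2.2) = 31.9242 psu.
Increase required: 31.9242 − 31.11 = 0.8142 psu.

31.92 psu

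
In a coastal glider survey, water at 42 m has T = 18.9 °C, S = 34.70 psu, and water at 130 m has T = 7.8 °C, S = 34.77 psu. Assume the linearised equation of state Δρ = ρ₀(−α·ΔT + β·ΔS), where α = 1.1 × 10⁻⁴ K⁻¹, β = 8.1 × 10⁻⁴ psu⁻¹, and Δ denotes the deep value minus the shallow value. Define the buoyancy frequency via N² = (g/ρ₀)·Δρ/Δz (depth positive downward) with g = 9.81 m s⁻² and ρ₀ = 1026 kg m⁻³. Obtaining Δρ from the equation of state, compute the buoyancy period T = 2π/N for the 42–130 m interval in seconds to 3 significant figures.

526 s

ΔT = -11.1 K, ΔS = +0.07 psu (deep − shallow).
Δρ/ρ₀ = −αΔT + βΔS = 1.221 × 10⁻³ + 5.67 × 10⁻⁵ = 1.2777 × 10⁻³, so Δρ ≈ 1.311 kg m⁻³.
N² = (g/ρ₀)·Δρ/Δz = g·(Δρ/ρ₀)/Δz = 9.81 × 1.2777 × 10⁻³ / 88 = 1.4243 × 10⁻⁴ s⁻².
N = √(1.4243 × 10⁻⁴) = 0.011934 rad s⁻¹ → T = 2π/N = 526.49 s ≈ 526 s.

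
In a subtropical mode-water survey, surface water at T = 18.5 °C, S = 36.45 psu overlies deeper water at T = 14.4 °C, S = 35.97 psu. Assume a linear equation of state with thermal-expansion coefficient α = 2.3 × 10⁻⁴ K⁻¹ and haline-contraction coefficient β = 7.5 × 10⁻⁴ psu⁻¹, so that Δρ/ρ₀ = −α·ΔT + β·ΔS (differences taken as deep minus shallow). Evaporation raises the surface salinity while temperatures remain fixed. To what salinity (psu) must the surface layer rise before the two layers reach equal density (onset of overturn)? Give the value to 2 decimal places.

37.23 psu

Neutral buoyancy requires −α(T_deep − T_surf) + β(S_deep − S_surf′) = 0.
S_surf′ = S_deep − (α/β)·ΔT = 35.97 − (2.3 × 10⁻⁴/7.5 × 10⁻⁴)·(-4.1) = 37.2273 psu.
Increase required: 37.2273 − 36.45 = 0.7773 psu.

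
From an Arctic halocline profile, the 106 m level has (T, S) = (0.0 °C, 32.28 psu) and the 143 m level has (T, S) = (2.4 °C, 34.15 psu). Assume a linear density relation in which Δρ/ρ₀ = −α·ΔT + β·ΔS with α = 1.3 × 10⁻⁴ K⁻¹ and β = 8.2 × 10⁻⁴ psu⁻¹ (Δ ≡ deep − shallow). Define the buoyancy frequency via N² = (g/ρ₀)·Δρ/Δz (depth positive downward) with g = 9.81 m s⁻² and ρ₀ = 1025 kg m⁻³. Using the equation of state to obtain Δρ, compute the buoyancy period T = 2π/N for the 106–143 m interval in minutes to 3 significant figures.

ΔT = +2.4 K, ΔS = +1.87 psu (deep − shallow).
Δρ/ρ₀ = −αΔT + βΔS = -3.12 × 10⁻⁴ + 1.5334 × 10⁻³ = 1.2214 × 10⁻³, so Δρ ≈ 1.252 kg m⁻³.
N² = (g/ρ₀)·Δρ/Δz = g·(Δρ/ρ₀)/Δz = 9.81 × 1.2214 × 10⁻³ / 37 = 3.2384 × 10⁻⁴ s⁻².
N = √(3.2384 × 10⁻⁴) = 0.017996 rad s⁻¹ → T = 2π/N = 349.14 s = 5.8190 min ≈ 5.82 min.

5.82 min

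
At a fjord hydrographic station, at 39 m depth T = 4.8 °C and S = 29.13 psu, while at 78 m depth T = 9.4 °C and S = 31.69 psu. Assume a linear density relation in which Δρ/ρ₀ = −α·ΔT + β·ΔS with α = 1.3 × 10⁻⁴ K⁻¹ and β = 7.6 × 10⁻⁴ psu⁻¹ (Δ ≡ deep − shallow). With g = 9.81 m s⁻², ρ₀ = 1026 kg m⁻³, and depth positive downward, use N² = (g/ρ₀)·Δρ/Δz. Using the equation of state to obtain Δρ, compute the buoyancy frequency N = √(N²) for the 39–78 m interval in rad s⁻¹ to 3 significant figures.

ΔT = +4.6 K, ΔS = +2.56 psu (deep − shallow).
Δρ/ρ₀ = −αΔT + βΔS = -5.98 × 10⁻⁴ + 1.9456 × 10⁻³ = 1.3476 × 10⁻³, so Δρ ≈ 1.383 kg m⁻³.
N² = (g/ρ₀)·Δρ/Δz = g·(Δρ/ρ₀)/Δz = 9.81 × 1.3476 × 10⁻³ / 39 = 3.3897 × 10⁻⁴ s⁻².
N = √(3.3897 × 10⁻⁴) = 0.018411 rad s⁻¹ ≈ 0.0184 rad s⁻¹.

0.0184 rad s⁻¹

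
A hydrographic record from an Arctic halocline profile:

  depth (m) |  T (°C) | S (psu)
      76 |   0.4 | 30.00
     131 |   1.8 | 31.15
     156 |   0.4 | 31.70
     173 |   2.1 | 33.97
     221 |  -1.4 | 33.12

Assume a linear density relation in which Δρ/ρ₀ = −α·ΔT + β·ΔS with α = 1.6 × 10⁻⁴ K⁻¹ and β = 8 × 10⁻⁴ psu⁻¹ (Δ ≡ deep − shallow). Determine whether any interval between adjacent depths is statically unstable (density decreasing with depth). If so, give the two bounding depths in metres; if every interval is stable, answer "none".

173–221 m

Evaluate Δρ/ρ₀ = −αΔT + βΔS across each adjacent pair:
  76–131 m: −αΔT+βΔS = −(1.6 × 10⁻⁴)(+1.4)+(8 × 10⁻⁴)(+1.15) = 7.0 × 10⁻⁴ → stable
  131–156 m: −αΔT+βΔS = −(1.6 × 10⁻⁴)(-1.4)+(8 × 10⁻⁴)(+0.55) = 6.6 × 10⁻⁴ → stable
  156–173 m: −αΔT+βΔS = −(1.6 × 10⁻⁴)(+1.7)+(8 × 10⁻⁴)(+2.27) = 1.5 × 10⁻³ → stable
  173–221 m: −αΔT+βΔS = −(1.6 × 10⁻⁴)(-3.5)+(8 × 10⁻⁴)(-0.85) = -1.2 × 10⁻⁴ → UNSTABLE
The 173–221 m interval has Δρ < 0: lighter water underlies denser water.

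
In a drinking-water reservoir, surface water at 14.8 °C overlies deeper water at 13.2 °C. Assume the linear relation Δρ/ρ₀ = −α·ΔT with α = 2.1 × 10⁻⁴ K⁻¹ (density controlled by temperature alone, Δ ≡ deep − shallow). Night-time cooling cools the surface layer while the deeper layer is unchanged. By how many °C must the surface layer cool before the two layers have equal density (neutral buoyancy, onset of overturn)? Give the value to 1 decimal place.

With temperature the only control, equal density requires T_surf′ = T_deep.
T_surf′ = 13.2 °C.
Cooling required: 14.8 − 13.2 = 1.6 °C.

1.6 °C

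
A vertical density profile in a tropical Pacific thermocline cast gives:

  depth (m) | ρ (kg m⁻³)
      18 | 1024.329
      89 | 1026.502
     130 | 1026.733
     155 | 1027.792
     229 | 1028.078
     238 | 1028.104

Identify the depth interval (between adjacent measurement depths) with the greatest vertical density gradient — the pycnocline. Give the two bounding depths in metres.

130–155 m

Compute the density gradient over each adjacent pair:
  18–89 m: Δρ/Δz = 2.173/71 = 0.031 kg m⁻⁴
  89–130 m: Δρ/Δz = 0.231/41 = 5.6 × 10⁻³ kg m⁻⁴
  130–155 m: Δρ/Δz = 1.059/25 = 0.042 kg m⁻⁴
  155–229 m: Δρ/Δz = 0.286/74 = 3.9 × 10⁻³ kg m⁻⁴
  229–238 m: Δρ/Δz = 0.026/9 = 2.9 × 10⁻³ kg m⁻⁴
The largest gradient is in the 130–155 m interval — the pycnocline.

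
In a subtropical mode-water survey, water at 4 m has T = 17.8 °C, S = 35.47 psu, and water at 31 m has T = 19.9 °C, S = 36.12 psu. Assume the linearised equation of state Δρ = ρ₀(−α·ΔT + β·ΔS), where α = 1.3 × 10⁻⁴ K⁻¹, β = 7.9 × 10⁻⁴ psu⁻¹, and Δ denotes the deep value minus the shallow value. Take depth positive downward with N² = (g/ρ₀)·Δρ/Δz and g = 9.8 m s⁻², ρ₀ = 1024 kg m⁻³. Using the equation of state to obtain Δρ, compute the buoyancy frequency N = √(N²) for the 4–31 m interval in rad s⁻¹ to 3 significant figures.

ΔT = +2.1 K, ΔS = +0.65 psu (deep − shallow).
Δρ/ρ₀ = −αΔT + βΔS = -2.73 × 10⁻⁴ + 5.135 × 10⁻⁴ = 2.405 × 10⁻⁴, so Δρ ≈ 0.2463 kg m⁻³.
N² = (g/ρ₀)·Δρ/Δz = g·(Δρ/ρ₀)/Δz = 9.8 × 2.405 × 10⁻⁴ / 27 = 8.7293 × 10⁻⁵ s⁻².
N = √(8.7293 × 10⁻⁵) = 9.3431 × 10⁻³ rad s⁻¹ ≈ 9.34 × 10⁻³ rad s⁻¹.

9.34 × 10⁻³ rad s⁻¹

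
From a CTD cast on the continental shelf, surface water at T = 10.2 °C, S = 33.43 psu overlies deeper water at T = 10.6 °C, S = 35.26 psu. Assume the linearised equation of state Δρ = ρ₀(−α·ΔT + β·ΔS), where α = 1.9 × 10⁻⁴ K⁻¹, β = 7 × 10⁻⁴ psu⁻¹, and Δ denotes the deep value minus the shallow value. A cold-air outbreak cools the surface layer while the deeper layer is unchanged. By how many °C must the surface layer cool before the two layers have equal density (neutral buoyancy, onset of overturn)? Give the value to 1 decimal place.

6.3 °C

Neutral buoyancy requires Δρ = 0, i.e. −α(T_deep − T_surf′) + β(S_deep − S_surf) = 0.
T_surf′ = T_deep − (β/α)·ΔS = 10.6 − (7 × 10⁻⁴/1.9 × 10⁻⁴)·(+1.83) = 3.858 °C.
Cooling required: 10.2 − (3.858) = 6.342 °C.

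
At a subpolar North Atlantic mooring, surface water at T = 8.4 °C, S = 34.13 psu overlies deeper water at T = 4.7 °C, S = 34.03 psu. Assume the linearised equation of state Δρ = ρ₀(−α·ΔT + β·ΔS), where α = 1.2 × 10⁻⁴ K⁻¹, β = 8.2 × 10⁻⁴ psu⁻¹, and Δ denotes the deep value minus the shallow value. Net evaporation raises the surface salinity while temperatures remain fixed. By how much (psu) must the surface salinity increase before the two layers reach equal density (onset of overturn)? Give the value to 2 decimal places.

Neutral buoyancy requires −α(T_deep − T_surf) + β(S_deep − S_surf′) = 0.
S_surf′ = S_deep − (α/β)·ΔT = 34.03 − (1.2 × 10⁻⁴/8.2 × 10⁻⁴)·(-3.7) = 34.5715 psu.
Increase required: 34.5715 − 34.13 = 0.4415 psu.

0.44 psu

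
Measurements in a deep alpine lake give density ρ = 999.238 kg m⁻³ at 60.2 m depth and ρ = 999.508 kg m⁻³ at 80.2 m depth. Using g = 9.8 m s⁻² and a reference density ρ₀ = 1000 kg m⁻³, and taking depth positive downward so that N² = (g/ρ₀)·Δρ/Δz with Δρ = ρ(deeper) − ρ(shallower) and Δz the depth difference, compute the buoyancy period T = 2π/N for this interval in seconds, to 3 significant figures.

546 s

Δρ = 999.508 − 999.238 = 0.270 kg m⁻³ over Δz = 80.2 − 60.2 = 20 m.
N² = (9.8/1000) × (0.270/20) = 1.3230 × 10⁻⁴ s⁻².
N = √(1.3230 × 10⁻⁴) = 0.011502 rad s⁻¹, so T = 2π/N = 546.27 s ≈ 546 s.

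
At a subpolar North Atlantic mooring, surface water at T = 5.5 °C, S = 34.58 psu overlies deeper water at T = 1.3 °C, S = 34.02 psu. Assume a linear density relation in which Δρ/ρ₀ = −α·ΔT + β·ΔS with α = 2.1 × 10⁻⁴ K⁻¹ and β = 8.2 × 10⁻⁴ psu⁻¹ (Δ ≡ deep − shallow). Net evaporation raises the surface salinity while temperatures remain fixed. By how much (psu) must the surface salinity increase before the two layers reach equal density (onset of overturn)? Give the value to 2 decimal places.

Neutral buoyancy requires −α(T_deep − T_surf) + β(S_deep − S_surf′) = 0.
S_surf′ = S_deep − (α/β)·ΔT = 34.02 − (2.1 × 10⁻⁴/8.2 × 10⁻⁴)·(-4.2) = 35.0956 psu.
Increase required: 35.0956 − 34.58 = 0.5156 psu.

0.52 psu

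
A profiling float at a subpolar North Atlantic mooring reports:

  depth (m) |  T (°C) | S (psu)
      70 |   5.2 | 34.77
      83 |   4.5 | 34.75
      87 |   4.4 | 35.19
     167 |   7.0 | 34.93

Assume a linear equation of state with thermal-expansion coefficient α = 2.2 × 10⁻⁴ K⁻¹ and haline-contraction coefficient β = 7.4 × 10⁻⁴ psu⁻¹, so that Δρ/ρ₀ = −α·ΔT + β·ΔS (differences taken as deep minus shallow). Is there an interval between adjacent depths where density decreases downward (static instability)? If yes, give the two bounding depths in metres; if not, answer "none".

87–167 m

Evaluate Δρ/ρ₀ = −αΔT + βΔS across each adjacent pair:
  70–83 m: −αΔT+βΔS = −(2.2 × 10⁻⁴)(-0.7)+(7.4 × 10⁻⁴)(-0.02) = 1.4 × 10⁻⁴ → stable
  83–87 m: −αΔT+βΔS = −(2.2 × 10⁻⁴)(-0.1)+(7.4 × 10⁻⁴)(+0.44) = 3.5 × 10⁻⁴ → stable
  87–167 m: −αΔT+βΔS = −(2.2 × 10⁻⁴)(+2.6)+(7.4 × 10⁻⁴)(-0.26) = -7.6 × 10⁻⁴ → UNSTABLE
The 87–167 m interval has Δρ < 0: lighter water underlies denser water.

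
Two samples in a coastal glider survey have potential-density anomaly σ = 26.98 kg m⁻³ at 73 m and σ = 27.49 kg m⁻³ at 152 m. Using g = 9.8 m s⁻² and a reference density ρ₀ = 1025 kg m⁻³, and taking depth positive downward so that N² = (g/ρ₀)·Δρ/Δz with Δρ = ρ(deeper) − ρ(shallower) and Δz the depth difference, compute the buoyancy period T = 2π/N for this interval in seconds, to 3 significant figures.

800 s

Δρ = 1027.49 − 1026.98 = 0.51 kg m⁻³ over Δz = 152 − 73 = 79 m.
N² = (9.8/1025) × (0.51/79) = 6.1723 × 10⁻⁵ s⁻².
N = √(6.1723 × 10⁻⁵) = 7.8564 × 10⁻³ rad s⁻¹, so T = 2π/N = 799.75 s ≈ 800 s.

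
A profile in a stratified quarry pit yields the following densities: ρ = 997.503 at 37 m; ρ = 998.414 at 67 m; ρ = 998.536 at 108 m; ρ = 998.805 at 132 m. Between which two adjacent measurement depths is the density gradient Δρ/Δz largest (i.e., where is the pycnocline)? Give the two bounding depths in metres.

Compute the density gradient over each adjacent pair:
  37–67 m: Δρ/Δz = 0.911/30 = 0.030 kg m⁻⁴
  67–108 m: Δρ/Δz = 0.122/41 = 3.0 × 10⁻³ kg m⁻⁴
  108–132 m: Δρ/Δz = 0.269/24 = 0.011 kg m⁻⁴
The largest gradient is in the 37–67 m interval — the pycnocline.

37–67 m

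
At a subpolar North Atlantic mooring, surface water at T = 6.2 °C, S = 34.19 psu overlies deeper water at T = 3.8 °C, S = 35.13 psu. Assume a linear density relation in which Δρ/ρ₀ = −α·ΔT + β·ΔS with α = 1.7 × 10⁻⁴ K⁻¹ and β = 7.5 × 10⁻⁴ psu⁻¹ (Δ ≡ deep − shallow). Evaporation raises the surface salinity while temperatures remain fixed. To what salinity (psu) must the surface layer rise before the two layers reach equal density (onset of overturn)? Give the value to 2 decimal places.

35.67 psu

Neutral buoyancy requires −α(T_deep − T_surf) + β(S_deep − S_surf′) = 0.
S_surf′ = S_deep − (α/β)·ΔT = 35.13 − (1.7 × 10⁻⁴/7.5 × 10⁻⁴)·(-2.4) = 35.6740 psu.
Increase required: 35.6740 − 34.19 = 1.4840 psu.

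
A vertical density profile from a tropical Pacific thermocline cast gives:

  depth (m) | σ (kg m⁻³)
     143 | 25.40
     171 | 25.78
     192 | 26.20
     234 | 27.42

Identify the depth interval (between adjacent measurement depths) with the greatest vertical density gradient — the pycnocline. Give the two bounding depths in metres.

Compute the density gradient over each adjacent pair:
  143–171 m: Δρ/Δz = 0.38/28 = 0.014 kg m⁻⁴
  171–192 m: Δρ/Δz = 0.42/21 = 0.020 kg m⁻⁴
  192–234 m: Δρ/Δz = 1.22/42 = 0.029 kg m⁻⁴
The largest gradient is in the 192–234 m interval — the pycnocline.

192–234 m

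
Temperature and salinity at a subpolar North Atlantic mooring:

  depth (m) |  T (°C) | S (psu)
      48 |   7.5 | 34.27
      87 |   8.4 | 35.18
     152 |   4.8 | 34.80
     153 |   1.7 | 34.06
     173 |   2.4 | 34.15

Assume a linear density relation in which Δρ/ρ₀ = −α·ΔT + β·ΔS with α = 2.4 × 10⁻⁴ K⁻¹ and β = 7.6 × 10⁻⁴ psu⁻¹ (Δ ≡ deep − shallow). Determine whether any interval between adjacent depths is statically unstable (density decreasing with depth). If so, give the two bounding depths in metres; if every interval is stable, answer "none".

Evaluate Δρ/ρ₀ = −αΔT + βΔS across each adjacent pair:
  48–87 m: −αΔT+βΔS = −(2.4 × 10⁻⁴)(+0.9)+(7.6 × 10⁻⁴)(+0.91) = 4.8 × 10⁻⁴ → stable
  87–152 m: −αΔT+βΔS = −(2.4 × 10⁻⁴)(-3.6)+(7.6 × 10⁻⁴)(-0.38) = 5.8 × 10⁻⁴ → stable
  152–153 m: −αΔT+βΔS = −(2.4 × 10⁻⁴)(-3.1)+(7.6 × 10⁻⁴)(-0.74) = 1.8 × 10⁻⁴ → stable
  153–173 m: −αΔT+βΔS = −(2.4 × 10⁻⁴)(+0.7)+(7.6 × 10⁻⁴)(+0.09) = -1.0 × 10⁻⁴ → UNSTABLE
The 153–173 m interval has Δρ < 0: lighter water underlies denser water.

153–173 m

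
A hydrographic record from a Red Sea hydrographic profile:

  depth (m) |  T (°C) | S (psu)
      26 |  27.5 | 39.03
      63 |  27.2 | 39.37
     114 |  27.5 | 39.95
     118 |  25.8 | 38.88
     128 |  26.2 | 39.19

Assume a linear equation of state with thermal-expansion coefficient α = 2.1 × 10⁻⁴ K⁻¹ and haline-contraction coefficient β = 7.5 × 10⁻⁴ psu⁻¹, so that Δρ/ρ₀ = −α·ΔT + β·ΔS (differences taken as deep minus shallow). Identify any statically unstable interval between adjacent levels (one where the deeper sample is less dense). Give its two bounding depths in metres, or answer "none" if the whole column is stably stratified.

Evaluate Δρ/ρ₀ = −αΔT + βΔS across each adjacent pair:
  26–63 m: −αΔT+βΔS = −(2.1 × 10⁻⁴)(-0.3)+(7.5 × 10⁻⁴)(+0.34) = 3.2 × 10⁻⁴ → stable
  63–114 m: −αΔT+βΔS = −(2.1 × 10⁻⁴)(+0.3)+(7.5 × 10⁻⁴)(+0.58) = 3.7 × 10⁻⁴ → stable
  114–118 m: −αΔT+βΔS = −(2.1 × 10⁻⁴)(-1.7)+(7.5 × 10⁻⁴)(-1.07) = -4.5 × 10⁻⁴ → UNSTABLE
  118–128 m: −αΔT+βΔS = −(2.1 × 10⁻⁴)(+0.4)+(7.5 × 10⁻⁴)(+0.31) = 1.5 × 10⁻⁴ → stable
The 114–118 m interval has Δρ < 0: lighter water underlies denser water.

114–118 m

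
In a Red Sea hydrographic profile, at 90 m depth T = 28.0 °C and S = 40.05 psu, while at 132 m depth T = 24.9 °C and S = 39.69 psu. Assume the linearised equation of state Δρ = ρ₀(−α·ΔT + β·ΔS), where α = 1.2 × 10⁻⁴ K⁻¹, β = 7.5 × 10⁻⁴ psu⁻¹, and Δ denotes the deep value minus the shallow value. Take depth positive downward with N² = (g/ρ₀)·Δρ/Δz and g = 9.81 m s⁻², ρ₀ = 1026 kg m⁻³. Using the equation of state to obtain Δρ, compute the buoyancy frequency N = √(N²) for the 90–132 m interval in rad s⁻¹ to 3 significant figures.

4.88 × 10⁻³ rad s⁻¹

ΔT = -3.1 K, ΔS = -0.36 psu (deep − shallow).
Δρ/ρ₀ = −αΔT + βΔS = 3.72 × 10⁻⁴ − 2.70 × 10⁻⁴ = 1.02 × 10⁻⁴, so Δρ ≈ 0.1047 kg m⁻³.
N² = (g/ρ₀)·Δρ/Δz = g·(Δρ/ρ₀)/Δz = 9.81 × 1.02 × 10⁻⁴ / 42 = 2.3824 × 10⁻⁵ s⁻².
N = √(2.3824 × 10⁻⁵) = 4.8810 × 10⁻³ rad s⁻¹ ≈ 4.88 × 10⁻³ rad s⁻¹.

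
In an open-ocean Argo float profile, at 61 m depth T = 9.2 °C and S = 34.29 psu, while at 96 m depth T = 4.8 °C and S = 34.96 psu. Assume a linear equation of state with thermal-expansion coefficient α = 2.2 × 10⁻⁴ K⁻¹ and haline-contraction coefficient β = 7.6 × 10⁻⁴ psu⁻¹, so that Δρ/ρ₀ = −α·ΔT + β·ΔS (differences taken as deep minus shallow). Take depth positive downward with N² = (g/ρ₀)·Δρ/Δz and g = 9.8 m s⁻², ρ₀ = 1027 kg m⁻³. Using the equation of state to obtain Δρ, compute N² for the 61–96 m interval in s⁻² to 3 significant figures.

4.14 × 10⁻⁴ s⁻²

ΔT = -4.4 K, ΔS = +0.67 psu (deep − shallow).
Δρ/ρ₀ = −αΔT + βΔS = 9.68 × 10⁻⁴ + 5.092 × 10⁻⁴ = 1.4772 × 10⁻³, so Δρ ≈ 1.517 kg m⁻³.
N² = (g/ρ₀)·Δρ/Δz = g·(Δρ/ρ₀)/Δz = 9.8 × 1.4772 × 10⁻³ / 35 = 4.1362 × 10⁻⁴ s⁻² ≈ 4.14 × 10⁻⁴ s⁻².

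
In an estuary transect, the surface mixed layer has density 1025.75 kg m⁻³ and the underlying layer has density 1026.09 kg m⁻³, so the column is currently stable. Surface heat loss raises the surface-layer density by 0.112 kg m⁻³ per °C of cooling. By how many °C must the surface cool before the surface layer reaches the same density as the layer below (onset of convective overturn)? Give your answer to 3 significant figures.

3.04 °C

Density deficit of the surface layer: 1026.09 − 1025.75 = 0.34 kg m⁻³.
Required change = 0.34 / 0.112 = 3.04 °C.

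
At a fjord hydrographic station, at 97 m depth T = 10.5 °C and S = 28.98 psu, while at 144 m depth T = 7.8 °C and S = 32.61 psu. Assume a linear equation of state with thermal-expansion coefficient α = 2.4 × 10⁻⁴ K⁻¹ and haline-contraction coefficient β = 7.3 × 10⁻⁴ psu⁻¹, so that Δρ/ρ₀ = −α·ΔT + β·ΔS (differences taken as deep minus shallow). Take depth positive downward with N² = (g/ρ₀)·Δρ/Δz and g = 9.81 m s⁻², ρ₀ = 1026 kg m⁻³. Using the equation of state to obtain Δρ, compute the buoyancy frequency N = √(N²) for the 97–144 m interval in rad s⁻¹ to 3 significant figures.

ΔT = -2.7 K, ΔS = +3.63 psu (deep − shallow).
Δρ/ρ₀ = −αΔT + βΔS = 6.48 × 10⁻⁴ + 2.6499 × 10⁻³ = 3.2979 × 10⁻³, so Δρ ≈ 3.384 kg m⁻³.
N² = (g/ρ₀)·Δρ/Δz = g·(Δρ/ρ₀)/Δz = 9.81 × 3.2979 × 10⁻³ / 47 = 6.8835 × 10⁻⁴ s⁻².
N = √(6.8835 × 10⁻⁴) = 0.026236 rad s⁻¹ ≈ 0.0262 rad s⁻¹.

0.0262 rad s⁻¹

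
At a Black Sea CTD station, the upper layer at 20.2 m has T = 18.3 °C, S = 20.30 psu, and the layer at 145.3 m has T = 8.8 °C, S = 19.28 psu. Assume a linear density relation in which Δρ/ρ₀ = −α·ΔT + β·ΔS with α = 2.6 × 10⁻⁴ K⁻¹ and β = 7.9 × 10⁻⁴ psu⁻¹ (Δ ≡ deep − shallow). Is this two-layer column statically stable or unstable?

stable

ΔT = 8.8 − 18.3 = -9.5 K and ΔS = 19.28 − 20.30 = -1.02 psu (deep − shallow).
−αΔT = 2.47 × 10⁻³; βΔS = -8.058 × 10⁻⁴; sum Δρ/ρ₀ = 1.6642 × 10⁻³.
Δρ/ρ₀ > 0, so Δρ > 0: deeper water is denser → statically stable.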